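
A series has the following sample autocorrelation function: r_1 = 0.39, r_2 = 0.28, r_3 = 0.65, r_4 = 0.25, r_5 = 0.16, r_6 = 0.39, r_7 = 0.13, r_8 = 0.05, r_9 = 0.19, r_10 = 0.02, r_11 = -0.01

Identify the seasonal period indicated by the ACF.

3

The largest autocorrelation is r_3 = 0.65; the remaining lags stay at or below 0.39. The elevated value at lag 1 (0.39), dropping to 0.28 at lag 2, reflects decaying short-term dependence rather than seasonality.
The dominant spike at lag 3 indicates a seasonal period of 3.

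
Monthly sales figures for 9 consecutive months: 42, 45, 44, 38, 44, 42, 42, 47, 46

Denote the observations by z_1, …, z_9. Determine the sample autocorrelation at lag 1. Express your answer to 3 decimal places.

Mean z̄ = (42 + 45 + 44 + 38 + 44 + 42 + 42 + 47 + 46)/9 = 43.3333
Numerator Σ_{t=1}^{8}(z_t−z̄)(z_{t+1}−z̄) = -2.4444
Denominator Σ(z_t−z̄)² = 58.0000
r_1 = -2.4444 / 58.0000 = -0.042

-0.042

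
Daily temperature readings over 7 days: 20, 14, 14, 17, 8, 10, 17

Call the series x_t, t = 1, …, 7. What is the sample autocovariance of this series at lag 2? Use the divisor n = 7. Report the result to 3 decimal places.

-4.187

Mean x̄ = (20 + 14 + 14 + 17 + 8 + 10 + 17)/7 = 14.2857
Σ_{t=1}^{5}(x_t−x̄)(x_{t+2}−x̄) = -29.3061
γ_2 = -29.3061 / 7 = -4.187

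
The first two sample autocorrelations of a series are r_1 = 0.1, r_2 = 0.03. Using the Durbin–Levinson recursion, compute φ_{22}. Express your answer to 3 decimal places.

φ_{22} = (r_2 − r_1²) / (1 − r_1²)
r_1² = (0.1)² = 0.01
Numerator = 0.03 − 0.0100 = 0.0200; denominator = 1 − 0.0100 = 0.9900
φ_{22} = 0.0200 / 0.9900 = 0.020

0.020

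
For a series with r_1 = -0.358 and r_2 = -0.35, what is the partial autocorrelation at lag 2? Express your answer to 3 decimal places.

φ_{22} = (r_2 − r_1²) / (1 − r_1²)
r_1² = (-0.358)² = 0.128164
Numerator = -0.35 − 0.1282 = -0.4782; denominator = 1 − 0.1282 = 0.8718
φ_{22} = -0.4782 / 0.8718 = -0.548

-0.548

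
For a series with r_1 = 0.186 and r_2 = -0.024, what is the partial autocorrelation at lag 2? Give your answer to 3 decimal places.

-0.061

φ_{22} = (r_2 − r_1²) / (1 − r_1²)
r_1² = (0.186)² = 0.034596
Numerator = -0.024 − 0.0346 = -0.0586; denominator = 1 − 0.0346 = 0.9654
φ_{22} = -0.0586 / 0.9654 = -0.061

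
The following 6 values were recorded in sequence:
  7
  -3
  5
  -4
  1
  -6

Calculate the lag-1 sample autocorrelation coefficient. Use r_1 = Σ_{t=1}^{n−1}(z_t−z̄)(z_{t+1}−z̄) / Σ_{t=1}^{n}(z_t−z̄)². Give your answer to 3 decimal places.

Mean z̄ = (7 − 3 + 5 − 4 + 1 − 6)/6 = 0.0000
Deviations from mean: 7.0000, -3.0000, 5.0000, -4.0000, 1.0000, -6.0000
Numerator Σ_{t=1}^{5}(z_t−z̄)(z_{t+1}−z̄) = -66.0000
Denominator Σ(z_t−z̄)² = 136.0000
r_1 = -66.0000 / 136.0000 = -0.485

-0.485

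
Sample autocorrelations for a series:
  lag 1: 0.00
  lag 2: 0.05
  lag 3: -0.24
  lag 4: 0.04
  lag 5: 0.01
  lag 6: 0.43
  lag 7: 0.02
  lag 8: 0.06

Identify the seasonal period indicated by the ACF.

6

The largest autocorrelation is r_6 = 0.43; the remaining lags stay at or below 0.06.
The dominant spike at lag 6 indicates a seasonal period of 6.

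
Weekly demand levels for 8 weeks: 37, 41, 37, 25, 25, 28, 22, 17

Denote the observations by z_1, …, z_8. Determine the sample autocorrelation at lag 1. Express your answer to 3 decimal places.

Mean z̄ = (37 + 41 + 37 + 25 + 25 + 28 + 22 + 17)/8 = 29.0000
Deviations from mean: 8.0000, 12.0000, 8.0000, -4.0000, -4.0000, -1.0000, -7.0000, -12.0000
Σ(z_t−z̄)(z_{t+1}−z̄) = (96.0000) + (96.0000) + (-32.0000) + (16.0000) + (4.0000) + (7.0000) + (84.0000) = 271.0000
Denominator Σ(z_t−z̄)² = 498.0000
r_1 = 271.0000 / 498.0000 = 0.544

0.544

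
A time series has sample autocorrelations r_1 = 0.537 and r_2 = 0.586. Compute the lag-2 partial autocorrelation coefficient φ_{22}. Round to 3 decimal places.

0.418

φ_{22} = (r_2 − r_1²) / (1 − r_1²)
r_1² = (0.537)² = 0.288369
Numerator = 0.586 − 0.2884 = 0.2976; denominator = 1 − 0.2884 = 0.7116
φ_{22} = 0.2976 / 0.7116 = 0.418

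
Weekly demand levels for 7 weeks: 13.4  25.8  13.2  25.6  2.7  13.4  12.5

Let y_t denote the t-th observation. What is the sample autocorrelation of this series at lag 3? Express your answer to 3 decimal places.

-0.446

Mean ȳ = (13.4 + 25.8 + 13.2 + 25.6 + 2.7 + 13.4 + 12.5)/7 = 15.2286
Deviations from mean: -1.8286, 10.5714, -2.0286, 10.3714, -12.5286, -1.8286, -2.7286
Σ(y_t−ȳ)(y_{t+3}−ȳ) = (-18.9649) + (-132.4449) + (3.7094) + (-28.2992) = -175.9996
Denominator Σ(y_t−ȳ)² = 394.5343
r_3 = -175.9996 / 394.5343 = -0.446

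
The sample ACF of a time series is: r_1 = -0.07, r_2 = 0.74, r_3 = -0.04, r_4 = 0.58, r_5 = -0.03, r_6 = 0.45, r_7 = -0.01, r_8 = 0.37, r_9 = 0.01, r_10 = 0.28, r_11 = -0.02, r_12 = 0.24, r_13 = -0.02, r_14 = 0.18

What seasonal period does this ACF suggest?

2

The largest autocorrelation is r_2 = 0.74, with weaker echoes at lags 4 (0.58), 6 (0.45), 8 (0.37), 10 (0.28), 12 (0.24) and 14 (0.18); the remaining lags stay at or below 0.01.
The dominant spike at lag 2 indicates a seasonal period of 2.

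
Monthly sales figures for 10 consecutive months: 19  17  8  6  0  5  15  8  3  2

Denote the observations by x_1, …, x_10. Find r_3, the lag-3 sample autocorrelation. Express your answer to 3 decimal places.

-0.344

Mean x̄ = (19 + 17 + 8 + 6 + 0 + 5 + 15 + 8 + 3 + 2)/10 = 8.3000
Σ(x_t−x̄)(x_{t+3}−x̄) = (-24.6100) + (-72.2100) + (0.9900) + (-15.4100) + (2.4900) + (17.4900) + (-42.2100) = -133.4700
Denominator Σ(x_t−x̄)² = 388.1000
r_3 = -133.4700 / 388.1000 = -0.344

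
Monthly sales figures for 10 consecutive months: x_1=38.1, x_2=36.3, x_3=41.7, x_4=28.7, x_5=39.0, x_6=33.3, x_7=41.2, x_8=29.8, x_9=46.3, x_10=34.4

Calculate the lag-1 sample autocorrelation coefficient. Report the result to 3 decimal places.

-0.747

Mean x̄ = (38.1 + 36.3 + 41.7 + 28.7 + 39.0 + 33.3 + 41.2 + 29.8 + 46.3 + 34.4)/10 = 36.8800
Numerator Σ_{t=1}^{9}(x_t−x̄)(x_{t+1}−x̄) = -203.9684
Denominator Σ(x_t−x̄)² = 272.9560
r_1 = -203.9684 / 272.9560 = -0.747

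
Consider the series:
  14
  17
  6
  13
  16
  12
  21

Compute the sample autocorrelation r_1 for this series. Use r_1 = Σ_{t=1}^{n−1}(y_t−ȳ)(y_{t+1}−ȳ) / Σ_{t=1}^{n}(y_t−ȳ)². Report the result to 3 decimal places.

-0.269

Mean ȳ = (14 + 17 + 6 + 13 + 16 + 12 + 21)/7 = 14.1429
Numerator Σ_{t=1}^{6}(y_t−ȳ)(y_{t+1}−ȳ) = -35.1633
Denominator Σ(y_t−ȳ)² = 130.8571
r_1 = -35.1633 / 130.8571 = -0.269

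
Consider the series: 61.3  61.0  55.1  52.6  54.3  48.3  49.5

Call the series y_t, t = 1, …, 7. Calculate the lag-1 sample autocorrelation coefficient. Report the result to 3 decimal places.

Mean ȳ = (61.3 + 61.0 + 55.1 + 52.6 + 54.3 + 48.3 + 49.5)/7 = 54.5857
Deviations from mean: 6.7143, 6.4143, 0.5143, -1.9857, -0.2857, -6.2857, -5.0857
Numerator Σ_{t=1}^{6}(y_t−ȳ)(y_{t+1}−ȳ) = 79.6755
Denominator Σ(y_t−ȳ)² = 155.8886
r_1 = 79.6755 / 155.8886 = 0.511

0.511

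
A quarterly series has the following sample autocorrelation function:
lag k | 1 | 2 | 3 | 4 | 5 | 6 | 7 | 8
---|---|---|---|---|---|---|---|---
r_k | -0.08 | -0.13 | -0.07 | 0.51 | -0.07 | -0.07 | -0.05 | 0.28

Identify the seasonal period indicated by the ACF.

4

The largest autocorrelation is r_4 = 0.51, with a weaker echo at lag 8 (0.28); the remaining lags stay at or below -0.05.
The dominant spike at lag 4 indicates a seasonal period of 4.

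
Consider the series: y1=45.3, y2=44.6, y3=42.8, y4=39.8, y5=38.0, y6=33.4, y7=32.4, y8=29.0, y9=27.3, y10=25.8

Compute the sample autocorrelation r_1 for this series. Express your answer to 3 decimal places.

0.741

Mean ȳ = (45.3 + 44.6 + 42.8 + 39.8 + 38.0 + 33.4 + 32.4 + 29.0 + 27.3 + 25.8)/10 = 35.8400
Numerator Σ_{t=1}^{9}(y_t−ȳ)(y_{t+1}−ȳ) = 350.7624
Denominator Σ(y_t−ȳ)² = 473.3240
r_1 = 350.7624 / 473.3240 = 0.741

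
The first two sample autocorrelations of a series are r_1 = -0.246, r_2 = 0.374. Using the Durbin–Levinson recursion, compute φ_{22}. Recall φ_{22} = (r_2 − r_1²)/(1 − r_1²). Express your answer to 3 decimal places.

0.334

φ_{22} = (r_2 − r_1²) / (1 − r_1²)
r_1² = (-0.246)² = 0.060516
Numerator = 0.374 − 0.0605 = 0.3135; denominator = 1 − 0.0605 = 0.9395
φ_{22} = 0.3135 / 0.9395 = 0.334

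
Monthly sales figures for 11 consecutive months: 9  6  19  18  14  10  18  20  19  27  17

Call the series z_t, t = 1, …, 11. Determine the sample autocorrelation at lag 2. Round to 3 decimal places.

-0.098

Mean z̄ = (9 + 6 + 19 + 18 + 14 + 10 + 18 + 20 + 19 + 27 + 17)/11 = 16.0909
Numerator Σ_{t=1}^{9}(z_t−z̄)(z_{t+2}−z̄) = -34.5620
Denominator Σ(z_t−z̄)² = 352.9091
r_2 = -34.5620 / 352.9091 = -0.098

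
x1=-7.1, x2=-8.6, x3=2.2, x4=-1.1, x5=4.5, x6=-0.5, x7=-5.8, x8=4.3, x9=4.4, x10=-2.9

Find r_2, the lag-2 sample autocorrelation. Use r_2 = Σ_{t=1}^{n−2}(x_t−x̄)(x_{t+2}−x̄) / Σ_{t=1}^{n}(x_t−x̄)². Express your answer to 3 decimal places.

-0.275

Mean x̄ = (-7.1 − 8.6 + 2.2 − 1.1 + 4.5 − 0.5 − 5.8 + 4.3 + 4.4 − 2.9)/10 = -1.0600
Numerator Σ_{t=1}^{8}(x_t−x̄)(x_{t+2}−x̄) = -60.3812
Denominator Σ(x_t−x̄)² = 219.5840
r_2 = -60.3812 / 219.5840 = -0.275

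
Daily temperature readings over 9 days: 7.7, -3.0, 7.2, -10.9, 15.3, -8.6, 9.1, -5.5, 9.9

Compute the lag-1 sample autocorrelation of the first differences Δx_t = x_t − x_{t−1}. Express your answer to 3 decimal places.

First differences Δx: -10.7, 10.2, -18.1, 26.2, -23.9, 17.7, -14.6, 15.4
Mean of differences = 0.2750
Numerator Σ(Δx_t−Δx̄)(Δx_{t+1}−Δx̄) = -2299.8381
Denominator Σ(Δx_t−Δx̄)² = 2566.7950
r_1(Δx) = -2299.8381 / 2566.7950 = -0.896

-0.896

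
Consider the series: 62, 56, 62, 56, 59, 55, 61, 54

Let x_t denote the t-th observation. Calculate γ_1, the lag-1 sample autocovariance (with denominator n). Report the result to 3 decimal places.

-6.268

Mean x̄ = (62 + 56 + 62 + 56 + 59 + 55 + 61 + 54)/8 = 58.1250
Deviations: 3.8750, -2.1250, 3.8750, -2.1250, 0.8750, -3.1250, 2.8750, -4.1250
Σ_{t=1}^{7}(x_t−x̄)(x_{t+1}−x̄) = -50.1406
γ_1 = -50.1406 / 8 = -6.268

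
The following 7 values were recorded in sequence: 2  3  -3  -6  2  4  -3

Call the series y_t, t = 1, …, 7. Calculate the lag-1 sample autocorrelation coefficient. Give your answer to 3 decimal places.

-0.012

Mean ȳ = (2 + 3 − 3 − 6 + 2 + 4 − 3)/7 = -0.1429
Deviations from mean: 2.1429, 3.1429, -2.8571, -5.8571, 2.1429, 4.1429, -2.8571
Numerator Σ_{t=1}^{6}(y_t−ȳ)(y_{t+1}−ȳ) = -1.0204
Denominator Σ(y_t−ȳ)² = 86.8571
r_1 = -1.0204 / 86.8571 = -0.012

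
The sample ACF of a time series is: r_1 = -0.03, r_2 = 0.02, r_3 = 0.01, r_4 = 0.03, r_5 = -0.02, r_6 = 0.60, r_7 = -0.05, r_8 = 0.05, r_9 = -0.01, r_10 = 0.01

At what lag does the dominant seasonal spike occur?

6

The largest autocorrelation is r_6 = 0.60; the remaining lags stay at or below 0.05.
The dominant spike at lag 6 indicates a seasonal period of 6.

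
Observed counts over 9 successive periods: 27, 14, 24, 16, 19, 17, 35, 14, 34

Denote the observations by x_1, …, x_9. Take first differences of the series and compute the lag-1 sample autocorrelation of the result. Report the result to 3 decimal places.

-0.714

First differences Δx: -13, 10, -8, 3, -2, 18, -21, 20
Mean of differences = 0.8750
Numerator Σ(Δx_t−Δx̄)(Δx_{t+1}−Δx̄) = -1074.7656
Denominator Σ(Δx_t−Δx̄)² = 1504.8750
r_1(Δx) = -1074.7656 / 1504.8750 = -0.714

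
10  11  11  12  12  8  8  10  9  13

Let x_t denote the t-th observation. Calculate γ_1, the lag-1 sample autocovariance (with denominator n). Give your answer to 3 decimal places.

0.344

Mean x̄ = (10 + 11 + 11 + 12 + 12 + 8 + 8 + 10 + 9 + 13)/10 = 10.4000
Σ_{t=1}^{9}(x_t−x̄)(x_{t+1}−x̄) = 3.4400
γ_1 = 3.4400 / 10 = 0.344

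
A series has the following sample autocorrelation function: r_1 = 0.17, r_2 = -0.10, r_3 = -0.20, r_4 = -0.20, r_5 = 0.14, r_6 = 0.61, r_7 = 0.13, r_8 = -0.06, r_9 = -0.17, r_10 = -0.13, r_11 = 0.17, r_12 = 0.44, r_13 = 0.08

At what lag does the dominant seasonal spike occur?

6

The largest autocorrelation is r_6 = 0.61, with a weaker echo at lag 12 (0.44); the remaining lags stay at or below 0.17.
The dominant spike at lag 6 indicates a seasonal period of 6.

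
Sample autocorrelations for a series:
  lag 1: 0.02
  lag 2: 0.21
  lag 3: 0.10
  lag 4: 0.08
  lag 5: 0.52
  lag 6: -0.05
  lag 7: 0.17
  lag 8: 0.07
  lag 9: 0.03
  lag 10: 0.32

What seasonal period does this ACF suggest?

5

The largest autocorrelation is r_5 = 0.52, with a weaker echo at lag 10 (0.32); the remaining lags stay at or below 0.21.
The dominant spike at lag 5 indicates a seasonal period of 5.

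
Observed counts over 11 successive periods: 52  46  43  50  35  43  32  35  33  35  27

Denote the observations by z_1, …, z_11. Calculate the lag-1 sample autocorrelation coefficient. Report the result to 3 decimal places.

0.307

Mean z̄ = (52 + 46 + 43 + 50 + 35 + 43 + 32 + 35 + 33 + 35 + 27)/11 = 39.1818
Numerator Σ_{t=1}^{10}(z_t−z̄)(z_{t+1}−z̄) = 198.7851
Denominator Σ(z_t−z̄)² = 647.6364
r_1 = 198.7851 / 647.6364 = 0.307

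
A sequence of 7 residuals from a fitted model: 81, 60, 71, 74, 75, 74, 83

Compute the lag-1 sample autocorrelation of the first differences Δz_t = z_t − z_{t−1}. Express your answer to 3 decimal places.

-0.321

First differences Δz: -21, 11, 3, 1, -1, 9
Mean of differences = 0.3333
Numerator Σ(Δz_t−Δz̄)(Δz_{t+1}−Δz̄) = -209.7778
Denominator Σ(Δz_t−Δz̄)² = 653.3333
r_1(Δz) = -209.7778 / 653.3333 = -0.321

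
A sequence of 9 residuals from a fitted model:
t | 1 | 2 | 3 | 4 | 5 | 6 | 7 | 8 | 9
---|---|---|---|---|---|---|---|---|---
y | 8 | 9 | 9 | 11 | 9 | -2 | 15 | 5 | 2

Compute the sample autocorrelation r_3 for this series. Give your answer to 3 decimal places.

Mean ȳ = (8 + 9 + 9 + 11 + 9 − 2 + 15 + 5 + 2)/9 = 7.3333
Numerator Σ_{t=1}^{6}(y_t−ȳ)(y_{t+3}−ȳ) = 63.6667
Denominator Σ(y_t−ȳ)² = 202.0000
r_3 = 63.6667 / 202.0000 = 0.315

0.315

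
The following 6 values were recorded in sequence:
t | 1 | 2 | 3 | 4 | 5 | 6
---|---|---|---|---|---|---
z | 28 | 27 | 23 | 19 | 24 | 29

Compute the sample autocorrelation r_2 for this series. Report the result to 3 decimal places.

-0.571

Mean z̄ = (28 + 27 + 23 + 19 + 24 + 29)/6 = 25.0000
Deviations from mean: 3.0000, 2.0000, -2.0000, -6.0000, -1.0000, 4.0000
Numerator Σ_{t=1}^{4}(z_t−z̄)(z_{t+2}−z̄) = -40.0000
Denominator Σ(z_t−z̄)² = 70.0000
r_2 = -40.0000 / 70.0000 = -0.571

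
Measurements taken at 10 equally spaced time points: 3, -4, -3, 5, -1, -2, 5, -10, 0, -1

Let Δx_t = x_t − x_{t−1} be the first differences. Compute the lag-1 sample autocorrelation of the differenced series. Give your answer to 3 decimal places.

-0.594

First differences Δx: -7, 1, 8, -6, -1, 7, -15, 10, -1
Mean of differences = -0.4444
Numerator Σ(Δx_t−Δx̄)(Δx_{t+1}−Δx̄) = -311.4198
Denominator Σ(Δx_t−Δx̄)² = 524.2222
r_1(Δx) = -311.4198 / 524.2222 = -0.594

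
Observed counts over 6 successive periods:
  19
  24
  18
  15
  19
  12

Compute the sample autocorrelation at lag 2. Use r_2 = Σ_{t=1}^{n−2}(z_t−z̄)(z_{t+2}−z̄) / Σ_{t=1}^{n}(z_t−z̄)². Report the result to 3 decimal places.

-0.007

Mean z̄ = (19 + 24 + 18 + 15 + 19 + 12)/6 = 17.8333
Deviations from mean: 1.1667, 6.1667, 0.1667, -2.8333, 1.1667, -5.8333
Numerator Σ_{t=1}^{4}(z_t−z̄)(z_{t+2}−z̄) = -0.5556
Denominator Σ(z_t−z̄)² = 82.8333
r_2 = -0.5556 / 82.8333 = -0.007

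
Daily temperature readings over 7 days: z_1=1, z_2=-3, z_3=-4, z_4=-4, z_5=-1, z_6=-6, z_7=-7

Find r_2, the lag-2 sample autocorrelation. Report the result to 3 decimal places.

-0.249

Mean z̄ = (1 − 3 − 4 − 4 − 1 − 6 − 7)/7 = -3.4286
Deviations from mean: 4.4286, 0.4286, -0.5714, -0.5714, 2.4286, -2.5714, -3.5714
Σ(z_t−z̄)(z_{t+2}−z̄) = (-2.5306) + (-0.2449) + (-1.3878) + (1.4694) + (-8.6735) = -11.3673
Denominator Σ(z_t−z̄)² = 45.7143
r_2 = -11.3673 / 45.7143 = -0.249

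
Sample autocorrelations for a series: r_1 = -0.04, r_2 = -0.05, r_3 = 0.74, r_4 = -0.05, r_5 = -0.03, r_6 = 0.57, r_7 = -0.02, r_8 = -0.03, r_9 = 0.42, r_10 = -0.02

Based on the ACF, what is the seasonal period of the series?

3

The largest autocorrelation is r_3 = 0.74, with weaker echoes at lags 6 (0.57) and 9 (0.42); the remaining lags stay at or below -0.02.
The dominant spike at lag 3 indicates a seasonal period of 3.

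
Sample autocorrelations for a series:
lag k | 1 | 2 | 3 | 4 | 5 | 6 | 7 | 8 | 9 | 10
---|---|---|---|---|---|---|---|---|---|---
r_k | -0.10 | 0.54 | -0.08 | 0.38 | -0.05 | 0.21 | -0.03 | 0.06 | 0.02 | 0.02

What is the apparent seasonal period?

2

The largest autocorrelation is r_2 = 0.54, with weaker echoes at lags 4 (0.38) and 6 (0.21); the remaining lags stay at or below 0.06.
The dominant spike at lag 2 indicates a seasonal period of 2.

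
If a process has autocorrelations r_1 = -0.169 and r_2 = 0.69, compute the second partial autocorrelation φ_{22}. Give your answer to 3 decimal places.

0.681

φ_{22} = (r_2 − r_1²) / (1 − r_1²)
r_1² = (-0.169)² = 0.028561
Numerator = 0.69 − 0.0286 = 0.6614; denominator = 1 − 0.0286 = 0.9714
φ_{22} = 0.6614 / 0.9714 = 0.681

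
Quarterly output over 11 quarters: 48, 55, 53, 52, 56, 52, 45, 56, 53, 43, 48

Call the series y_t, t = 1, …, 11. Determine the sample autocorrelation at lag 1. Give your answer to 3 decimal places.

-0.052

Mean ȳ = (48 + 55 + 53 + 52 + 56 + 52 + 45 + 56 + 53 + 43 + 48)/11 = 51.0000
Numerator Σ_{t=1}^{10}(y_t−ȳ)(y_{t+1}−ȳ) = -10.0000
Denominator Σ(y_t−ȳ)² = 194.0000
r_1 = -10.0000 / 194.0000 = -0.052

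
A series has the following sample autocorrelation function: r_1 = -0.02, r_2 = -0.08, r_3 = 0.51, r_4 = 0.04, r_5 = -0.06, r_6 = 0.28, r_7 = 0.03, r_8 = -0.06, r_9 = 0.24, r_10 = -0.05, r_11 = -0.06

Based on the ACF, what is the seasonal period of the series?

The largest autocorrelation is r_3 = 0.51, with weaker echoes at lags 6 (0.28) and 9 (0.24); the remaining lags stay at or below 0.04.
The dominant spike at lag 3 indicates a seasonal period of 3.

3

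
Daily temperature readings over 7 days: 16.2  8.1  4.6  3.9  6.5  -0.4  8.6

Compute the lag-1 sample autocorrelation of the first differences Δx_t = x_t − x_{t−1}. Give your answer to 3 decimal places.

-0.311

First differences Δx: -8.1, -3.5, -0.7, 2.6, -6.9, 9.0
Mean of differences = -1.2667
Numerator Σ(Δx_t−Δx̄)(Δx_{t+1}−Δx̄) = -63.4311
Denominator Σ(Δx_t−Δx̄)² = 204.0933
r_1(Δx) = -63.4311 / 204.0933 = -0.311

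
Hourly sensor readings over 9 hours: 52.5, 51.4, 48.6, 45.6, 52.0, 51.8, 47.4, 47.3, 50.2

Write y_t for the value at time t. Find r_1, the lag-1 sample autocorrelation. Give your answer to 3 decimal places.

0.042

Mean ȳ = (52.5 + 51.4 + 48.6 + 45.6 + 52.0 + 51.8 + 47.4 + 47.3 + 50.2)/9 = 49.6444
Numerator Σ_{t=1}^{8}(y_t−ȳ)(y_{t+1}−ȳ) = 2.0758
Denominator Σ(y_t−ȳ)² = 49.7222
r_1 = 2.0758 / 49.7222 = 0.042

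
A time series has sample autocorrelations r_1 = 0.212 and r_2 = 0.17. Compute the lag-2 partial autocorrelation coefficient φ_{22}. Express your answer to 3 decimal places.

φ_{22} = (r_2 − r_1²) / (1 − r_1²)
r_1² = (0.212)² = 0.044944
Numerator = 0.17 − 0.0449 = 0.1251; denominator = 1 − 0.0449 = 0.9551
φ_{22} = 0.1251 / 0.9551 = 0.131

0.131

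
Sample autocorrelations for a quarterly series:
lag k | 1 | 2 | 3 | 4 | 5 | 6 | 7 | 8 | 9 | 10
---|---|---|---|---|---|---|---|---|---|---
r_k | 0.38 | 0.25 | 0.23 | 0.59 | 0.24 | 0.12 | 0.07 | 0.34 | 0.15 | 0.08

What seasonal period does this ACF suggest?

The largest autocorrelation is r_4 = 0.59; the remaining lags stay at or below 0.38. The elevated value at lag 1 (0.38), dropping to 0.25 at lag 2, reflects decaying short-term dependence rather than seasonality.
The dominant spike at lag 4 indicates a seasonal period of 4.

4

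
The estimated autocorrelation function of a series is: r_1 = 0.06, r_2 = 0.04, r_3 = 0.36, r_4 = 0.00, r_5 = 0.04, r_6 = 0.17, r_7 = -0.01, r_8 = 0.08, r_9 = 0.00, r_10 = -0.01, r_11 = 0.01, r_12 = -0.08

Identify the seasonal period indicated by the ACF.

3

The largest autocorrelation is r_3 = 0.36, with a weaker echo at lag 6 (0.17); the remaining lags stay at or below 0.08.
The dominant spike at lag 3 indicates a seasonal period of 3.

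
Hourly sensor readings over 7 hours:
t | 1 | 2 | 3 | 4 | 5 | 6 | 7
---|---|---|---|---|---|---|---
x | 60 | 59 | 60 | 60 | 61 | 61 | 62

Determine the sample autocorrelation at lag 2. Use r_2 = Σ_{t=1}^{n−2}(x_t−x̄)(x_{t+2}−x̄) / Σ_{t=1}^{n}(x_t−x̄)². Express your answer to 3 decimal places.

Mean x̄ = (60 + 59 + 60 + 60 + 61 + 61 + 62)/7 = 60.4286
Deviations from mean: -0.4286, -1.4286, -0.4286, -0.4286, 0.5714, 0.5714, 1.5714
Σ(x_t−x̄)(x_{t+2}−x̄) = (0.1837) + (0.6122) + (-0.2449) + (-0.2449) + (0.8980) = 1.2041
Denominator Σ(x_t−x̄)² = 5.7143
r_2 = 1.2041 / 5.7143 = 0.211

0.211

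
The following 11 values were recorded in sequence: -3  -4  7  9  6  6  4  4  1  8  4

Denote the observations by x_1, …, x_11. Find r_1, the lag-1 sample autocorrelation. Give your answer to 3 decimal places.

0.278

Mean x̄ = (-3 − 4 + 7 + 9 + 6 + 6 + 4 + 4 + 1 + 8 + 4)/11 = 3.8182
Numerator Σ_{t=1}^{10}(x_t−x̄)(x_{t+1}−x̄) = 49.8760
Denominator Σ(x_t−x̄)² = 179.6364
r_1 = 49.8760 / 179.6364 = 0.278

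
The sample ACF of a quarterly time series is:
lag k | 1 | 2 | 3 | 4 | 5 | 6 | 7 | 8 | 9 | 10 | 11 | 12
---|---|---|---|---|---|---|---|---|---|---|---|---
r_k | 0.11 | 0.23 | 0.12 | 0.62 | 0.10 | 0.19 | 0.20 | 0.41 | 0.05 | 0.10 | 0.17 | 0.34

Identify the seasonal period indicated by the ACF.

4

The largest autocorrelation is r_4 = 0.62, with weaker echoes at lags 8 (0.41) and 12 (0.34); the remaining lags stay at or below 0.23.
The dominant spike at lag 4 indicates a seasonal period of 4.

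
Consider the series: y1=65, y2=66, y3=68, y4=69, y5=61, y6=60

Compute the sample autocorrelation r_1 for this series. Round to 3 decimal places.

Mean ȳ = (65 + 66 + 68 + 69 + 61 + 60)/6 = 64.8333
Numerator Σ_{t=1}^{5}(y_t−ȳ)(y_{t+1}−ȳ) = 19.6389
Denominator Σ(y_t−ȳ)² = 66.8333
r_1 = 19.6389 / 66.8333 = 0.294

0.294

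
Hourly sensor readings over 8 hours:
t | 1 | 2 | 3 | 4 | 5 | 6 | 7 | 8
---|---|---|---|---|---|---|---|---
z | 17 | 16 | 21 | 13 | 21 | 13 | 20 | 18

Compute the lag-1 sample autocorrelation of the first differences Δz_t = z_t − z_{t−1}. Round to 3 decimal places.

-0.899

First differences Δz: -1, 5, -8, 8, -8, 7, -2
Mean of differences = 0.1429
Numerator Σ(Δz_t−Δz̄)(Δz_{t+1}−Δz̄) = -243.5918
Denominator Σ(Δz_t−Δz̄)² = 270.8571
r_1(Δz) = -243.5918 / 270.8571 = -0.899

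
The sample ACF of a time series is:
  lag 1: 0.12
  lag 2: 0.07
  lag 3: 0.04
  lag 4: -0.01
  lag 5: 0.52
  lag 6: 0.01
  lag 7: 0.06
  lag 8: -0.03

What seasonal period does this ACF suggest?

5

The largest autocorrelation is r_5 = 0.52; the remaining lags stay at or below 0.12.
The dominant spike at lag 5 indicates a seasonal period of 5.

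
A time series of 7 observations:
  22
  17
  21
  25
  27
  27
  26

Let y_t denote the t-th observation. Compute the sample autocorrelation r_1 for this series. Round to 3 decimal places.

Mean ȳ = (22 + 17 + 21 + 25 + 27 + 27 + 26)/7 = 23.5714
Deviations from mean: -1.5714, -6.5714, -2.5714, 1.4286, 3.4286, 3.4286, 2.4286
Σ(y_t−ȳ)(y_{t+1}−ȳ) = (10.3265) + (16.8980) + (-3.6735) + (4.8980) + (11.7551) + (8.3265) = 48.5306
Denominator Σ(y_t−ȳ)² = 83.7143
r_1 = 48.5306 / 83.7143 = 0.580

0.580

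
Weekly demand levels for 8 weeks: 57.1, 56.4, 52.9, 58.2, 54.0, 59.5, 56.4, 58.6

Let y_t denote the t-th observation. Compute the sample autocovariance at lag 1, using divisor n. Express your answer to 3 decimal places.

-2.235

Mean ȳ = (57.1 + 56.4 + 52.9 + 58.2 + 54.0 + 59.5 + 56.4 + 58.6)/8 = 56.6375
Σ_{t=1}^{7}(y_t−ȳ)(y_{t+1}−ȳ) = -17.8789
γ_1 = -17.8789 / 8 = -2.235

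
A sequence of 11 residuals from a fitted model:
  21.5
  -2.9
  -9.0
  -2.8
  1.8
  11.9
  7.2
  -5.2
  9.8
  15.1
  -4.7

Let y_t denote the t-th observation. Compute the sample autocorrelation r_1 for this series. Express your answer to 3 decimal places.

-0.037

Mean ȳ = (21.5 − 2.9 − 9.0 − 2.8 + 1.8 + 11.9 + 7.2 − 5.2 + 9.8 + 15.1 − 4.7)/11 = 3.8818
Numerator Σ_{t=1}^{10}(y_t−ȳ)(y_{t+1}−ȳ) = -35.9876
Denominator Σ(y_t−ȳ)² = 963.6164
r_1 = -35.9876 / 963.6164 = -0.037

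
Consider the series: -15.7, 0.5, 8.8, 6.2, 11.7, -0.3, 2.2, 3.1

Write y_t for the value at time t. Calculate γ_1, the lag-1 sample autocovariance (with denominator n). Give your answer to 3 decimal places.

Mean ȳ = (-15.7 + 0.5 + 8.8 + 6.2 + 11.7 − 0.3 + 2.2 + 3.1)/8 = 2.0625
Deviations: -17.7625, -1.5625, 6.7375, 4.1375, 9.6375, -2.3625, 0.1375, 1.0375
Σ_{t=1}^{7}(y_t−ȳ)(y_{t+1}−ȳ) = 62.0273
γ_1 = 62.0273 / 8 = 7.753

7.753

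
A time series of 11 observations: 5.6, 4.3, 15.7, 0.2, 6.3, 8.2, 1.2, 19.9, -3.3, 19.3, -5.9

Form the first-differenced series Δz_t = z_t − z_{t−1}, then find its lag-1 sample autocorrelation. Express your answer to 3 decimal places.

-0.778

First differences Δz: -1.3, 11.4, -15.5, 6.1, 1.9, -7.0, 18.7, -23.2, 22.6, -25.2
Mean of differences = -1.1500
Numerator Σ(Δz_t−Δz̄)(Δz_{t+1}−Δz̄) = -1930.4325
Denominator Σ(Δz_t−Δz̄)² = 2482.2250
r_1(Δz) = -1930.4325 / 2482.2250 = -0.778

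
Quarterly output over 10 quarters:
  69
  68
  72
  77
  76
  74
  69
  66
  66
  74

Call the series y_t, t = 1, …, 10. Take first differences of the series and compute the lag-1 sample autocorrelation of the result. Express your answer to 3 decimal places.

First differences Δy: -1, 4, 5, -1, -2, -5, -3, 0, 8
Mean of differences = 0.5556
Numerator Σ(Δy_t−Δȳ)(Δy_{t+1}−Δȳ) = 38.8025
Denominator Σ(Δy_t−Δȳ)² = 142.2222
r_1(Δy) = 38.8025 / 142.2222 = 0.273

0.273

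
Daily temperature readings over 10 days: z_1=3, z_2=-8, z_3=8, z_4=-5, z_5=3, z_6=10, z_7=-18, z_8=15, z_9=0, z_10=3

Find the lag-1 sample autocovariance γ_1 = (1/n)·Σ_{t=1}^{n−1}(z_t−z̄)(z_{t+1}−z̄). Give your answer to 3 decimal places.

Mean z̄ = (3 − 8 + 8 − 5 + 3 + 10 − 18 + 15 + 0 + 3)/10 = 1.1000
Σ_{t=1}^{9}(z_t−z̄)(z_{t+1}−z̄) = -569.7100
γ_1 = -569.7100 / 10 = -56.971

-56.971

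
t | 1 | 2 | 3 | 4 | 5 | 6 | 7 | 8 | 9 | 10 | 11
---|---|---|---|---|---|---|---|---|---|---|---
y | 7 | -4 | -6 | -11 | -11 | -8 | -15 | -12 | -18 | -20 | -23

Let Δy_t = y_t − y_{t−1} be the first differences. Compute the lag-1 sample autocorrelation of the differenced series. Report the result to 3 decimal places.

First differences Δy: -11, -2, -5, 0, 3, -7, 3, -6, -2, -3
Mean of differences = -3.0000
Numerator Σ(Δy_t−Δȳ)(Δy_{t+1}−Δȳ) = -67.0000
Denominator Σ(Δy_t−Δȳ)² = 176.0000
r_1(Δy) = -67.0000 / 176.0000 = -0.381

-0.381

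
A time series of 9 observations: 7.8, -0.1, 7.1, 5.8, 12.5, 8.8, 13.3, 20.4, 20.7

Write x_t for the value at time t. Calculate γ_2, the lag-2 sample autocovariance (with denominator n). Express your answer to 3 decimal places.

Mean x̄ = (7.8 − 0.1 + 7.1 + 5.8 + 12.5 + 8.8 + 13.3 + 20.4 + 20.7)/9 = 10.7000
Σ_{t=1}^{7}(x_t−x̄)(x_{t+2}−x̄) = 78.4400
γ_2 = 78.4400 / 9 = 8.716

8.716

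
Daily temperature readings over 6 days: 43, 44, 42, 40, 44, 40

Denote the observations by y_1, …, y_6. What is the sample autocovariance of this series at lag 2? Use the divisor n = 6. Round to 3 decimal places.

Mean ȳ = (43 + 44 + 42 + 40 + 44 + 40)/6 = 42.1667
Σ_{t=1}^{4}(y_t−ȳ)(y_{t+2}−ȳ) = 0.2778
γ_2 = 0.2778 / 6 = 0.046

0.046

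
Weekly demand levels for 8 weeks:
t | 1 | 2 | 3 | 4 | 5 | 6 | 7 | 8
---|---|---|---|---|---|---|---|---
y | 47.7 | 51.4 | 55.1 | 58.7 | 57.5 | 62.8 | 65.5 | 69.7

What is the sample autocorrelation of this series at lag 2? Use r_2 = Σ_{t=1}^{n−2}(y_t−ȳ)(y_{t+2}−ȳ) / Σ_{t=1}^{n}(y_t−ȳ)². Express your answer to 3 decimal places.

0.217

Mean ȳ = (47.7 + 51.4 + 55.1 + 58.7 + 57.5 + 62.8 + 65.5 + 69.7)/8 = 58.5500
Deviations from mean: -10.8500, -7.1500, -3.4500, 0.1500, -1.0500, 4.2500, 6.9500, 11.1500
Numerator Σ_{t=1}^{6}(y_t−ȳ)(y_{t+2}−ȳ) = 80.7100
Denominator Σ(y_t−ȳ)² = 372.5600
r_2 = 80.7100 / 372.5600 = 0.217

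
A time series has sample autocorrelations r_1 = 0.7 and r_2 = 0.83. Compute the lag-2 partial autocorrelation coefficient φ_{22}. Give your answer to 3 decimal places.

φ_{22} = (r_2 − r_1²) / (1 − r_1²)
r_1² = (0.7)² = 0.49
Numerator = 0.83 − 0.4900 = 0.3400; denominator = 1 − 0.4900 = 0.5100
φ_{22} = 0.3400 / 0.5100 = 0.667

0.667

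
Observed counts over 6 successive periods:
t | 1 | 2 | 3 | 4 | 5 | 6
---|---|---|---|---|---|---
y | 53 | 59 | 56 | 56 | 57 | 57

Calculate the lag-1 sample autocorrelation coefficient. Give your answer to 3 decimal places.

Mean ȳ = (53 + 59 + 56 + 56 + 57 + 57)/6 = 56.3333
Deviations from mean: -3.3333, 2.6667, -0.3333, -0.3333, 0.6667, 0.6667
Σ(y_t−ȳ)(y_{t+1}−ȳ) = (-8.8889) + (-0.8889) + (0.1111) + (-0.2222) + (0.4444) = -9.4444
Denominator Σ(y_t−ȳ)² = 19.3333
r_1 = -9.4444 / 19.3333 = -0.489

-0.489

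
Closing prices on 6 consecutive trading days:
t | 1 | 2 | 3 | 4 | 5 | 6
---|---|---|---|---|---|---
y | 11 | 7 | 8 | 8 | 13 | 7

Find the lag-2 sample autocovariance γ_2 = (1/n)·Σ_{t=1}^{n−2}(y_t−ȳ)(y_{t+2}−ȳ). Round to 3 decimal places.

-0.333

Mean ȳ = (11 + 7 + 8 + 8 + 13 + 7)/6 = 9.0000
Deviations: 2.0000, -2.0000, -1.0000, -1.0000, 4.0000, -2.0000
Σ_{t=1}^{4}(y_t−ȳ)(y_{t+2}−ȳ) = -2.0000
γ_2 = -2.0000 / 6 = -0.333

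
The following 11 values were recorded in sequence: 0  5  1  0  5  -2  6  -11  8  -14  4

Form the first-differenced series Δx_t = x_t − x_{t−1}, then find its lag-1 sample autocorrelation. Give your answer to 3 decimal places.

-0.842

First differences Δx: 5, -4, -1, 5, -7, 8, -17, 19, -22, 18
Mean of differences = 0.4000
Numerator Σ(Δx_t−Δx̄)(Δx_{t+1}−Δx̄) = -1377.5600
Denominator Σ(Δx_t−Δx̄)² = 1636.4000
r_1(Δx) = -1377.5600 / 1636.4000 = -0.842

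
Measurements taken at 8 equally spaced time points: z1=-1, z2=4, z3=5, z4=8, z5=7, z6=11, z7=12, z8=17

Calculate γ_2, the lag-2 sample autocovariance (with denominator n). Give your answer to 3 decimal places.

Mean z̄ = (-1 + 4 + 5 + 8 + 7 + 11 + 12 + 17)/8 = 7.8750
Σ_{t=1}^{6}(z_t−z̄)(z_{t+2}−z̄) = 52.8438
γ_2 = 52.8438 / 8 = 6.605

6.605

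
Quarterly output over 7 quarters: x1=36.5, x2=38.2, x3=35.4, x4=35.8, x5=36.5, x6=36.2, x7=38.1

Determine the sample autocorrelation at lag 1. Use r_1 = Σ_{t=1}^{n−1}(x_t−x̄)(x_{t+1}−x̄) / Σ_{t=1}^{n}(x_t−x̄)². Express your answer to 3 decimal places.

-0.219

Mean x̄ = (36.5 + 38.2 + 35.4 + 35.8 + 36.5 + 36.2 + 38.1)/7 = 36.6714
Deviations from mean: -0.1714, 1.5286, -1.2714, -0.8714, -0.1714, -0.4714, 1.4286
Numerator Σ_{t=1}^{6}(x_t−x̄)(x_{t+1}−x̄) = -1.5408
Denominator Σ(x_t−x̄)² = 7.0343
r_1 = -1.5408 / 7.0343 = -0.219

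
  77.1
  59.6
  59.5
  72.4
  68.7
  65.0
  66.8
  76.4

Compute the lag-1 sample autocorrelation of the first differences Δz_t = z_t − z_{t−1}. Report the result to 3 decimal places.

First differences Δz: -17.5, -0.1, 12.9, -3.7, -3.7, 1.8, 9.6
Mean of differences = -0.1000
Numerator Σ(Δz_t−Δz̄)(Δz_{t+1}−Δz̄) = -22.2500
Denominator Σ(Δz_t−Δz̄)² = 595.3800
r_1(Δz) = -22.2500 / 595.3800 = -0.037

-0.037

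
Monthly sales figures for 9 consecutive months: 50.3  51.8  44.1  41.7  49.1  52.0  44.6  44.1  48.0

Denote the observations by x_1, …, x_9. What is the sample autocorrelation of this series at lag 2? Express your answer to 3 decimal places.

-0.776

Mean x̄ = (50.3 + 51.8 + 44.1 + 41.7 + 49.1 + 52.0 + 44.6 + 44.1 + 48.0)/9 = 47.3000
Σ(x_t−x̄)(x_{t+2}−x̄) = (-9.6000) + (-25.2000) + (-5.7600) + (-26.3200) + (-4.8600) + (-15.0400) + (-1.8900) = -88.6700
Denominator Σ(x_t−x̄)² = 114.2000
r_2 = -88.6700 / 114.2000 = -0.776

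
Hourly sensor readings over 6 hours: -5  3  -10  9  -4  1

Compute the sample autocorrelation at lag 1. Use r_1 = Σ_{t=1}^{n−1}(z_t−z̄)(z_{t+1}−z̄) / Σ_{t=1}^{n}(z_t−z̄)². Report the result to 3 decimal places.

Mean z̄ = (-5 + 3 − 10 + 9 − 4 + 1)/6 = -1.0000
Deviations from mean: -4.0000, 4.0000, -9.0000, 10.0000, -3.0000, 2.0000
Numerator Σ_{t=1}^{5}(z_t−z̄)(z_{t+1}−z̄) = -178.0000
Denominator Σ(z_t−z̄)² = 226.0000
r_1 = -178.0000 / 226.0000 = -0.788

-0.788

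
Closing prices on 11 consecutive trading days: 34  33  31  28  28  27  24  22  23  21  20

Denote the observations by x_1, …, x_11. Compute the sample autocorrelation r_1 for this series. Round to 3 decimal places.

Mean x̄ = (34 + 33 + 31 + 28 + 28 + 27 + 24 + 22 + 23 + 21 + 20)/11 = 26.4545
Numerator Σ_{t=1}^{10}(x_t−x̄)(x_{t+1}−x̄) = 168.4298
Denominator Σ(x_t−x̄)² = 234.7273
r_1 = 168.4298 / 234.7273 = 0.718

0.718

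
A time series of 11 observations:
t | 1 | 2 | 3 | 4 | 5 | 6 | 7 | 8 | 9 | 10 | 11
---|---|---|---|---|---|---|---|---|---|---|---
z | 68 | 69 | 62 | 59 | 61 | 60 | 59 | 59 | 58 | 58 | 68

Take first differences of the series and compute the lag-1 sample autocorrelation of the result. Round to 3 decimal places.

0.042

First differences Δz: 1, -7, -3, 2, -1, -1, 0, -1, 0, 10
Mean of differences = 0.0000
Numerator Σ(Δz_t−Δz̄)(Δz_{t+1}−Δz̄) = 7.0000
Denominator Σ(Δz_t−Δz̄)² = 166.0000
r_1(Δz) = 7.0000 / 166.0000 = 0.042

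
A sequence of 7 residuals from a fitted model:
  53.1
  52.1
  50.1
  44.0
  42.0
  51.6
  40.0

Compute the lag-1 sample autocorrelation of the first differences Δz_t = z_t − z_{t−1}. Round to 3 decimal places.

-0.450

First differences Δz: -1.0, -2.0, -6.1, -2.0, 9.6, -11.6
Mean of differences = -2.1833
Numerator Σ(Δz_t−Δz̄)(Δz_{t+1}−Δz̄) = -110.0186
Denominator Σ(Δz_t−Δz̄)² = 244.3283
r_1(Δz) = -110.0186 / 244.3283 = -0.450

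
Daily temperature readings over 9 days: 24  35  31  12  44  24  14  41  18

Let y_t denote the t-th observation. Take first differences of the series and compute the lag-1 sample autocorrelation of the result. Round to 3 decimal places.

First differences Δy: 11, -4, -19, 32, -20, -10, 27, -23
Mean of differences = -0.7500
Numerator Σ(Δy_t−Δȳ)(Δy_{t+1}−Δȳ) = -1903.0625
Denominator Σ(Δy_t−Δȳ)² = 3275.5000
r_1(Δy) = -1903.0625 / 3275.5000 = -0.581

-0.581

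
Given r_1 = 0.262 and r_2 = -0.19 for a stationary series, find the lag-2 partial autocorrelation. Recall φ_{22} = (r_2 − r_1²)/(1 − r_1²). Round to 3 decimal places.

φ_{22} = (r_2 − r_1²) / (1 − r_1²)
r_1² = (0.262)² = 0.068644
Numerator = -0.19 − 0.0686 = -0.2586; denominator = 1 − 0.0686 = 0.9314
φ_{22} = -0.2586 / 0.9314 = -0.278

-0.278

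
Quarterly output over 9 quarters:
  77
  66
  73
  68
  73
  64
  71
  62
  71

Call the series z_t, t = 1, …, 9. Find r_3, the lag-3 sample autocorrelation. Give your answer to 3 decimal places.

-0.428

Mean z̄ = (77 + 66 + 73 + 68 + 73 + 64 + 71 + 62 + 71)/9 = 69.4444
Σ(z_t−z̄)(z_{t+3}−z̄) = (-10.9136) + (-12.2469) + (-19.3580) + (-2.2469) + (-26.4691) + (-8.4691) = -79.7037
Denominator Σ(z_t−z̄)² = 186.2222
r_3 = -79.7037 / 186.2222 = -0.428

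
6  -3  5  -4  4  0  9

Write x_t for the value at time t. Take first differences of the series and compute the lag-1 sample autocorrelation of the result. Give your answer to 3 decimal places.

-0.741

First differences Δx: -9, 8, -9, 8, -4, 9
Mean of differences = 0.5000
Numerator Σ(Δx_t−Δx̄)(Δx_{t+1}−Δx̄) = -285.7500
Denominator Σ(Δx_t−Δx̄)² = 385.5000
r_1(Δx) = -285.7500 / 385.5000 = -0.741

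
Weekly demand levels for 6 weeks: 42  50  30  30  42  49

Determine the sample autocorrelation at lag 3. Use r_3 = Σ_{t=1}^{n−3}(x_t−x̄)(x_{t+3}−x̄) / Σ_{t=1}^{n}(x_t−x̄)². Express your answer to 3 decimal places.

Mean x̄ = (42 + 50 + 30 + 30 + 42 + 49)/6 = 40.5000
Numerator Σ_{t=1}^{3}(x_t−x̄)(x_{t+3}−x̄) = -90.7500
Denominator Σ(x_t−x̄)² = 387.5000
r_3 = -90.7500 / 387.5000 = -0.234

-0.234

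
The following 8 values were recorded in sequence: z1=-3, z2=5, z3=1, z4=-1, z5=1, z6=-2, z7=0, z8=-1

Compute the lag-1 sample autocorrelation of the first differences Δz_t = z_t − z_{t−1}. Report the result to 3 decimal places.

-0.401

First differences Δz: 8, -4, -2, 2, -3, 2, -1
Mean of differences = 0.2857
Numerator Σ(Δz_t−Δz̄)(Δz_{t+1}−Δz̄) = -40.6531
Denominator Σ(Δz_t−Δz̄)² = 101.4286
r_1(Δz) = -40.6531 / 101.4286 = -0.401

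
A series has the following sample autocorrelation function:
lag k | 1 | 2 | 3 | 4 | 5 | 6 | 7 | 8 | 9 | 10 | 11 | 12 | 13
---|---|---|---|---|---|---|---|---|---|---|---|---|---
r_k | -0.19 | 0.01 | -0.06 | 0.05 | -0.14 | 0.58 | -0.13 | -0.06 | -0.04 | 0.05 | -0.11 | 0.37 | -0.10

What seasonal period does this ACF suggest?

The largest autocorrelation is r_6 = 0.58, with a weaker echo at lag 12 (0.37); the remaining lags stay at or below 0.05.
The dominant spike at lag 6 indicates a seasonal period of 6.

6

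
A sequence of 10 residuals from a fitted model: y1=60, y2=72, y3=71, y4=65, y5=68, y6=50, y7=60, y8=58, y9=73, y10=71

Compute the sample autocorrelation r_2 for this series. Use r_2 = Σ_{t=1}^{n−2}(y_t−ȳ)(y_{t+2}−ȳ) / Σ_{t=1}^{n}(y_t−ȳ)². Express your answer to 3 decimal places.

Mean ȳ = (60 + 72 + 71 + 65 + 68 + 50 + 60 + 58 + 73 + 71)/10 = 64.8000
Numerator Σ_{t=1}^{8}(y_t−ȳ)(y_{t+2}−ȳ) = -7.6800
Denominator Σ(y_t−ȳ)² = 517.6000
r_2 = -7.6800 / 517.6000 = -0.015

-0.015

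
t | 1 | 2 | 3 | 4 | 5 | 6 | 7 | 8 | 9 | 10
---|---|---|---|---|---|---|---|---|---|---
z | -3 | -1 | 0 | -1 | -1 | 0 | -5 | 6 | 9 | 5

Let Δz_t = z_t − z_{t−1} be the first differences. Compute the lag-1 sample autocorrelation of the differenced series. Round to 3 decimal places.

First differences Δz: 2, 1, -1, 0, 1, -5, 11, 3, -4
Mean of differences = 0.8889
Numerator Σ(Δz_t−Δz̄)(Δz_{t+1}−Δz̄) = -47.6790
Denominator Σ(Δz_t−Δz̄)² = 170.8889
r_1(Δz) = -47.6790 / 170.8889 = -0.279

-0.279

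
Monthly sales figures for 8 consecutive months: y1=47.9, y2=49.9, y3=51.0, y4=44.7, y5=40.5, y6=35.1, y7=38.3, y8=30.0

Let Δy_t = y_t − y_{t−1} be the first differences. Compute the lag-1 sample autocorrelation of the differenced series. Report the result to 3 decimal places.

-0.285

First differences Δy: 2.0, 1.1, -6.3, -4.2, -5.4, 3.2, -8.3
Mean of differences = -2.5571
Numerator Σ(Δy_t−Δȳ)(Δy_{t+1}−Δȳ) = -35.6318
Denominator Σ(Δy_t−Δȳ)² = 125.0571
r_1(Δy) = -35.6318 / 125.0571 = -0.285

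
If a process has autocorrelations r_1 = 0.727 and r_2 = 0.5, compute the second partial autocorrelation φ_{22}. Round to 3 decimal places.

-0.061

φ_{22} = (r_2 − r_1²) / (1 − r_1²)
r_1² = (0.727)² = 0.528529
Numerator = 0.5 − 0.5285 = -0.0285; denominator = 1 − 0.5285 = 0.4715
φ_{22} = -0.0285 / 0.4715 = -0.061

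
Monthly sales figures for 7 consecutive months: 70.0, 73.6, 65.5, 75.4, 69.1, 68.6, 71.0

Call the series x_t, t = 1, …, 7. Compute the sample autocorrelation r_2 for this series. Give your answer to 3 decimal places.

0.226

Mean x̄ = (70.0 + 73.6 + 65.5 + 75.4 + 69.1 + 68.6 + 71.0)/7 = 70.4571
Deviations from mean: -0.4571, 3.1429, -4.9571, 4.9429, -1.3571, -1.8571, 0.5429
Numerator Σ_{t=1}^{5}(x_t−x̄)(x_{t+2}−x̄) = 14.6120
Denominator Σ(x_t−x̄)² = 64.6771
r_2 = 14.6120 / 64.6771 = 0.226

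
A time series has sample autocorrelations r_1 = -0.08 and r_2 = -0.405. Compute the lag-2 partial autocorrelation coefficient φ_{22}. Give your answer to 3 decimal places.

-0.414

φ_{22} = (r_2 − r_1²) / (1 − r_1²)
r_1² = (-0.08)² = 0.0064
Numerator = -0.405 − 0.0064 = -0.4114; denominator = 1 − 0.0064 = 0.9936
φ_{22} = -0.4114 / 0.9936 = -0.414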